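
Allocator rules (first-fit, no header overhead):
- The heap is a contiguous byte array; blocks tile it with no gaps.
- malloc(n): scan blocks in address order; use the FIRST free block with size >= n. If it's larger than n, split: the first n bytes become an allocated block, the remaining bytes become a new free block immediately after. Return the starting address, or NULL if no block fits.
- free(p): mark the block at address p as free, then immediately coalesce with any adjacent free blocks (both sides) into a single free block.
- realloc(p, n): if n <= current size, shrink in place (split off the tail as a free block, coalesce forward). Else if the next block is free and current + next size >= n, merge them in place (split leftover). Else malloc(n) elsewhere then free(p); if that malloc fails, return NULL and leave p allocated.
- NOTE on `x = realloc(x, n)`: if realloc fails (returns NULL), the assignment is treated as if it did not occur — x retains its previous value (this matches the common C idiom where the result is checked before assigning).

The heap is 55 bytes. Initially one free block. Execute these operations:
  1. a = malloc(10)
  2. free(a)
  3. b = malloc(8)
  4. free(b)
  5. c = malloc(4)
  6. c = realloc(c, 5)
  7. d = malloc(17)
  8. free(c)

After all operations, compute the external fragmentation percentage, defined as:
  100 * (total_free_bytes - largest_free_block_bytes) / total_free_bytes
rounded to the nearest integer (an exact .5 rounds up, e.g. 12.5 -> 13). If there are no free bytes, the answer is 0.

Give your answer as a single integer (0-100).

Answer: 13

Derivation:
Op 1: a = malloc(10) -> a = 0; heap: [0-9 ALLOC][10-54 FREE]
Op 2: free(a) -> (freed a); heap: [0-54 FREE]
Op 3: b = malloc(8) -> b = 0; heap: [0-7 ALLOC][8-54 FREE]
Op 4: free(b) -> (freed b); heap: [0-54 FREE]
Op 5: c = malloc(4) -> c = 0; heap: [0-3 ALLOC][4-54 FREE]
Op 6: c = realloc(c, 5) -> c = 0; heap: [0-4 ALLOC][5-54 FREE]
Op 7: d = malloc(17) -> d = 5; heap: [0-4 ALLOC][5-21 ALLOC][22-54 FREE]
Op 8: free(c) -> (freed c); heap: [0-4 FREE][5-21 ALLOC][22-54 FREE]
Free blocks: [5 33] total_free=38 largest=33 -> 100*(38-33)/38 = 500/38 ≈ 13.158 -> rounds to 13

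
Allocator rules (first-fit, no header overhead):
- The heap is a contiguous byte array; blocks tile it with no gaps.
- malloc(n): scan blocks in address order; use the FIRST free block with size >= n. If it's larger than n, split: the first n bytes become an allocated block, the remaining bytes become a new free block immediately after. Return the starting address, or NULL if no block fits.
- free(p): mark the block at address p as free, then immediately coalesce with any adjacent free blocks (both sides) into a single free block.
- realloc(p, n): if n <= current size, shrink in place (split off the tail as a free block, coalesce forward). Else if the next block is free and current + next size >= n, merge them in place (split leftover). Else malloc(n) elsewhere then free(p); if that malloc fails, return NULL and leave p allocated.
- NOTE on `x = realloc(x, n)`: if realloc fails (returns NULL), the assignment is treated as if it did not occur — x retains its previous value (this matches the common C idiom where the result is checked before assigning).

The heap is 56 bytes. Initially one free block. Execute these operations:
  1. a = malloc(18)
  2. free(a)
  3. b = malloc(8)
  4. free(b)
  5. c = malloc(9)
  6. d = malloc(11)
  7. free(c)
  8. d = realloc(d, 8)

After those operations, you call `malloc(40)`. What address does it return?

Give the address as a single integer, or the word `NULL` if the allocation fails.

Op 1: a = malloc(18) -> a = 0; heap: [0-17 ALLOC][18-55 FREE]
Op 2: free(a) -> (freed a); heap: [0-55 FREE]
Op 3: b = malloc(8) -> b = 0; heap: [0-7 ALLOC][8-55 FREE]
Op 4: free(b) -> (freed b); heap: [0-55 FREE]
Op 5: c = malloc(9) -> c = 0; heap: [0-8 ALLOC][9-55 FREE]
Op 6: d = malloc(11) -> d = 9; heap: [0-8 ALLOC][9-19 ALLOC][20-55 FREE]
Op 7: free(c) -> (freed c); heap: [0-8 FREE][9-19 ALLOC][20-55 FREE]
Op 8: d = realloc(d, 8) -> d = 9; heap: [0-8 FREE][9-16 ALLOC][17-55 FREE]
malloc(40): first-fit scan over [0-8 FREE][9-16 ALLOC][17-55 FREE] -> NULL

Answer: NULL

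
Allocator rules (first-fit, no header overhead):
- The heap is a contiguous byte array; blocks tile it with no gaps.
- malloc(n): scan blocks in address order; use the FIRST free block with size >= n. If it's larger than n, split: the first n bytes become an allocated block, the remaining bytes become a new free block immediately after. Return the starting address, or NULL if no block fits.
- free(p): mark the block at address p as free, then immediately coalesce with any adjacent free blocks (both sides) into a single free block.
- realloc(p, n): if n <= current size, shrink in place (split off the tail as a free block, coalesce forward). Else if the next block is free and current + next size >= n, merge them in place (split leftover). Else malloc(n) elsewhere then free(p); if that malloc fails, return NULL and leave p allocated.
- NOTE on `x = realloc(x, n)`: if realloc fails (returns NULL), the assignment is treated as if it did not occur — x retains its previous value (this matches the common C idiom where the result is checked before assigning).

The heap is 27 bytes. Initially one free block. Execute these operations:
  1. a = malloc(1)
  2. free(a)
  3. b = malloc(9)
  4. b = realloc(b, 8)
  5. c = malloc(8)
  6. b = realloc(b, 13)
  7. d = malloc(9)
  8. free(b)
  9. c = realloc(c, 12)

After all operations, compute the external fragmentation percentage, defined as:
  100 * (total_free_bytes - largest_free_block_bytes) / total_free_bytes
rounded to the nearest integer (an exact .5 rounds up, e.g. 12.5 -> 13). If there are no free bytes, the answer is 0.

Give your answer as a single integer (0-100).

Op 1: a = malloc(1) -> a = 0; heap: [0-0 ALLOC][1-26 FREE]
Op 2: free(a) -> (freed a); heap: [0-26 FREE]
Op 3: b = malloc(9) -> b = 0; heap: [0-8 ALLOC][9-26 FREE]
Op 4: b = realloc(b, 8) -> b = 0; heap: [0-7 ALLOC][8-26 FREE]
Op 5: c = malloc(8) -> c = 8; heap: [0-7 ALLOC][8-15 ALLOC][16-26 FREE]
Op 6: b = realloc(b, 13) -> NULL (b unchanged); heap: [0-7 ALLOC][8-15 ALLOC][16-26 FREE]
Op 7: d = malloc(9) -> d = 16; heap: [0-7 ALLOC][8-15 ALLOC][16-24 ALLOC][25-26 FREE]
Op 8: free(b) -> (freed b); heap: [0-7 FREE][8-15 ALLOC][16-24 ALLOC][25-26 FREE]
Op 9: c = realloc(c, 12) -> NULL (c unchanged); heap: [0-7 FREE][8-15 ALLOC][16-24 ALLOC][25-26 FREE]
Free blocks: [8 2] total_free=10 largest=8 -> 100*(10-8)/10 = 200/10 = 20

Answer: 20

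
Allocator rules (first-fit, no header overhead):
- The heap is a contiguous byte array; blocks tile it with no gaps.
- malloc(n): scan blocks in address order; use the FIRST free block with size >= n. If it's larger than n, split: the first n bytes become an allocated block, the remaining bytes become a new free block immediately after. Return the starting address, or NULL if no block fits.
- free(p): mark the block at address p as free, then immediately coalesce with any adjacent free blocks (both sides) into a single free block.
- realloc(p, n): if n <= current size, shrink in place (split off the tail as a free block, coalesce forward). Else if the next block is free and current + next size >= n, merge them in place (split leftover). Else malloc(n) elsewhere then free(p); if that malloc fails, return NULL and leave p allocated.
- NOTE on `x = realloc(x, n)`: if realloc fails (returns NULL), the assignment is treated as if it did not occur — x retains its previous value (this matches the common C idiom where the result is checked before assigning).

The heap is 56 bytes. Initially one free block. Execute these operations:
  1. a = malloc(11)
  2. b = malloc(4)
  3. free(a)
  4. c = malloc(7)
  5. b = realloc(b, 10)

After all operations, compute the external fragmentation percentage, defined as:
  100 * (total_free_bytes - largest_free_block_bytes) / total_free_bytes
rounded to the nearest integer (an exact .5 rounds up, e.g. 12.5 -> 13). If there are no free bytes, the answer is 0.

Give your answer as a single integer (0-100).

Answer: 10

Derivation:
Op 1: a = malloc(11) -> a = 0; heap: [0-10 ALLOC][11-55 FREE]
Op 2: b = malloc(4) -> b = 11; heap: [0-10 ALLOC][11-14 ALLOC][15-55 FREE]
Op 3: free(a) -> (freed a); heap: [0-10 FREE][11-14 ALLOC][15-55 FREE]
Op 4: c = malloc(7) -> c = 0; heap: [0-6 ALLOC][7-10 FREE][11-14 ALLOC][15-55 FREE]
Op 5: b = realloc(b, 10) -> b = 11; heap: [0-6 ALLOC][7-10 FREE][11-20 ALLOC][21-55 FREE]
Free blocks: [4 35] total_free=39 largest=35 -> 100*(39-35)/39 = 400/39 ≈ 10.256 -> rounds to 10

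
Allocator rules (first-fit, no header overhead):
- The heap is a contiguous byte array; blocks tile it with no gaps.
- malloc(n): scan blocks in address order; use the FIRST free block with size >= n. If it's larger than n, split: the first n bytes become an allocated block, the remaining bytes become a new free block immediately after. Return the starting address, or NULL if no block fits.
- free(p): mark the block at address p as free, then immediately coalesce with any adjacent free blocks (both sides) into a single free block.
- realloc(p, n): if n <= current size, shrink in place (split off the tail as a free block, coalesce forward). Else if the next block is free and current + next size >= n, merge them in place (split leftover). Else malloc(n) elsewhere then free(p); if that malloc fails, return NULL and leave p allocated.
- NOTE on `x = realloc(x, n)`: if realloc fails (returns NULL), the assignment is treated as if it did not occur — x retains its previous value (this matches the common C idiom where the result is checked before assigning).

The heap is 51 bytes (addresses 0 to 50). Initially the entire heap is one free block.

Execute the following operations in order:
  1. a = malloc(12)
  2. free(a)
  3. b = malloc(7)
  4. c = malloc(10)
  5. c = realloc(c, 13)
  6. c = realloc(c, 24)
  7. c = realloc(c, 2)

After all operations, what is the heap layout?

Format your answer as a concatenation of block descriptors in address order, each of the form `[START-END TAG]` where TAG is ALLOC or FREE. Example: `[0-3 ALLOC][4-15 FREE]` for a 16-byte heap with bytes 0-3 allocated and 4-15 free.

Answer: [0-6 ALLOC][7-8 ALLOC][9-50 FREE]

Derivation:
Op 1: a = malloc(12) -> a = 0; heap: [0-11 ALLOC][12-50 FREE]
Op 2: free(a) -> (freed a); heap: [0-50 FREE]
Op 3: b = malloc(7) -> b = 0; heap: [0-6 ALLOC][7-50 FREE]
Op 4: c = malloc(10) -> c = 7; heap: [0-6 ALLOC][7-16 ALLOC][17-50 FREE]
Op 5: c = realloc(c, 13) -> c = 7; heap: [0-6 ALLOC][7-19 ALLOC][20-50 FREE]
Op 6: c = realloc(c, 24) -> c = 7; heap: [0-6 ALLOC][7-30 ALLOC][31-50 FREE]
Op 7: c = realloc(c, 2) -> c = 7; heap: [0-6 ALLOC][7-8 ALLOC][9-50 FREE]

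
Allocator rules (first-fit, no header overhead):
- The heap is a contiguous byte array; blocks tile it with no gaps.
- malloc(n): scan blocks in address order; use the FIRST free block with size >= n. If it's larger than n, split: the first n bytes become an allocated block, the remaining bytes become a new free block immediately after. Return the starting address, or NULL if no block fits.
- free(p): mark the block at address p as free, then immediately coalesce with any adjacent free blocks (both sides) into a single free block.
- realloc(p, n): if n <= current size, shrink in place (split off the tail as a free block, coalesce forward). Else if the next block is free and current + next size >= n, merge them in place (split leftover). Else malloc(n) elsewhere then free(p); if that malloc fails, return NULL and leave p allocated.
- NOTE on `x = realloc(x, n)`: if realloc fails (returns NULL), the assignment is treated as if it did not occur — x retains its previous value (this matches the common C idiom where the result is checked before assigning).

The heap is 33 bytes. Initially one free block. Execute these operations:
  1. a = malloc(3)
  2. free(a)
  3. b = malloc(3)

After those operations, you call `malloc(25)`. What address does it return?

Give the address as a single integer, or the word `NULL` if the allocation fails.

Answer: 3

Derivation:
Op 1: a = malloc(3) -> a = 0; heap: [0-2 ALLOC][3-32 FREE]
Op 2: free(a) -> (freed a); heap: [0-32 FREE]
Op 3: b = malloc(3) -> b = 0; heap: [0-2 ALLOC][3-32 FREE]
malloc(25): first-fit scan over [0-2 ALLOC][3-32 FREE] -> 3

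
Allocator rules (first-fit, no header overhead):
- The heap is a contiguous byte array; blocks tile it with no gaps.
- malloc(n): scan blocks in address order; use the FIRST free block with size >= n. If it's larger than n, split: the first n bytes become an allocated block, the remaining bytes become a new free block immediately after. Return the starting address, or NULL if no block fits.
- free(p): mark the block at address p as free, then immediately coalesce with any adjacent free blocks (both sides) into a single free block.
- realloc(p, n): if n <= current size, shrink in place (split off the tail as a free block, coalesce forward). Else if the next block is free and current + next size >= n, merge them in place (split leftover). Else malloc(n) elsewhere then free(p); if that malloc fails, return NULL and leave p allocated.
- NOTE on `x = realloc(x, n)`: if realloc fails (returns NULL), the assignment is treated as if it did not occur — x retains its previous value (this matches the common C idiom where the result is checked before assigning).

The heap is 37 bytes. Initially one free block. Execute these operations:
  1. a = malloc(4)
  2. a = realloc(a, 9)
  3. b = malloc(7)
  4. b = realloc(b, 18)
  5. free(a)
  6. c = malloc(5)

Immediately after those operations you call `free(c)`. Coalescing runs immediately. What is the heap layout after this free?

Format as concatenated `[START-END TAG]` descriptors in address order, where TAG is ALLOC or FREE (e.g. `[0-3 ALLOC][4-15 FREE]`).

Op 1: a = malloc(4) -> a = 0; heap: [0-3 ALLOC][4-36 FREE]
Op 2: a = realloc(a, 9) -> a = 0; heap: [0-8 ALLOC][9-36 FREE]
Op 3: b = malloc(7) -> b = 9; heap: [0-8 ALLOC][9-15 ALLOC][16-36 FREE]
Op 4: b = realloc(b, 18) -> b = 9; heap: [0-8 ALLOC][9-26 ALLOC][27-36 FREE]
Op 5: free(a) -> (freed a); heap: [0-8 FREE][9-26 ALLOC][27-36 FREE]
Op 6: c = malloc(5) -> c = 0; heap: [0-4 ALLOC][5-8 FREE][9-26 ALLOC][27-36 FREE]
free(c): c = 0 -> block [0-4 ALLOC]; mark free, coalesce with adjacent free neighbors -> [0-8 FREE][9-26 ALLOC][27-36 FREE]

Answer: [0-8 FREE][9-26 ALLOC][27-36 FREE]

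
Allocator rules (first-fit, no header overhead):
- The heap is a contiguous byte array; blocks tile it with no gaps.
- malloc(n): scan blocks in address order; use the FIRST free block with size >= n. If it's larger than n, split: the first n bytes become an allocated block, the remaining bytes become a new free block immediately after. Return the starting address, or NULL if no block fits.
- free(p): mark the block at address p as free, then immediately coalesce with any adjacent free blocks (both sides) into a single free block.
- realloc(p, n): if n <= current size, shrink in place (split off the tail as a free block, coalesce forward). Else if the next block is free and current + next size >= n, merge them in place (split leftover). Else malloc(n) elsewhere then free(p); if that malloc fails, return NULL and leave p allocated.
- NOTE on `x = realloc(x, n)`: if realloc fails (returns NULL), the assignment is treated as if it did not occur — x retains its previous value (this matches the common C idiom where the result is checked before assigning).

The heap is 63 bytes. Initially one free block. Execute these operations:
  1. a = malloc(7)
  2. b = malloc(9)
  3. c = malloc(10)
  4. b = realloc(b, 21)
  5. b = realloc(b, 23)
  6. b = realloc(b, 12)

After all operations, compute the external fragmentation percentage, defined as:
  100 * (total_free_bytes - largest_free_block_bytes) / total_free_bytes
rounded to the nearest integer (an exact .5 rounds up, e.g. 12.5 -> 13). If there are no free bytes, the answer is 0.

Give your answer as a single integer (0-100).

Op 1: a = malloc(7) -> a = 0; heap: [0-6 ALLOC][7-62 FREE]
Op 2: b = malloc(9) -> b = 7; heap: [0-6 ALLOC][7-15 ALLOC][16-62 FREE]
Op 3: c = malloc(10) -> c = 16; heap: [0-6 ALLOC][7-15 ALLOC][16-25 ALLOC][26-62 FREE]
Op 4: b = realloc(b, 21) -> b = 26; heap: [0-6 ALLOC][7-15 FREE][16-25 ALLOC][26-46 ALLOC][47-62 FREE]
Op 5: b = realloc(b, 23) -> b = 26; heap: [0-6 ALLOC][7-15 FREE][16-25 ALLOC][26-48 ALLOC][49-62 FREE]
Op 6: b = realloc(b, 12) -> b = 26; heap: [0-6 ALLOC][7-15 FREE][16-25 ALLOC][26-37 ALLOC][38-62 FREE]
Free blocks: [9 25] total_free=34 largest=25 -> 100*(34-25)/34 = 900/34 ≈ 26.471 -> rounds to 26

Answer: 26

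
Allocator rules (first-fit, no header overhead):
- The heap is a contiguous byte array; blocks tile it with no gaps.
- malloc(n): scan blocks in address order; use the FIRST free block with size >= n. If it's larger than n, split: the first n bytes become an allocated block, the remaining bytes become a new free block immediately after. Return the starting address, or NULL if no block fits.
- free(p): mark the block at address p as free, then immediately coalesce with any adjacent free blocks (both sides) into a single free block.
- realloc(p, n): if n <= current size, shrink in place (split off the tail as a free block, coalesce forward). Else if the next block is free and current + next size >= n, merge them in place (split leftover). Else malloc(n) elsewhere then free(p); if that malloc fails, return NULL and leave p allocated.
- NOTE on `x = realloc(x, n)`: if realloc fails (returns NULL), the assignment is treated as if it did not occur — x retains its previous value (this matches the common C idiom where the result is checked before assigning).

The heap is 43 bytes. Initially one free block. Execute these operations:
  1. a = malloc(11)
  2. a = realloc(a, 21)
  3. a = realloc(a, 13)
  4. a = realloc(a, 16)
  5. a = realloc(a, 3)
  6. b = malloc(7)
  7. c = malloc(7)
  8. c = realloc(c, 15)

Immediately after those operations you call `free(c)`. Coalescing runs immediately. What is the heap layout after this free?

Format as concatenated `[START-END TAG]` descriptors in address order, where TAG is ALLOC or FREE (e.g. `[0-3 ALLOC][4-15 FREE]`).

Op 1: a = malloc(11) -> a = 0; heap: [0-10 ALLOC][11-42 FREE]
Op 2: a = realloc(a, 21) -> a = 0; heap: [0-20 ALLOC][21-42 FREE]
Op 3: a = realloc(a, 13) -> a = 0; heap: [0-12 ALLOC][13-42 FREE]
Op 4: a = realloc(a, 16) -> a = 0; heap: [0-15 ALLOC][16-42 FREE]
Op 5: a = realloc(a, 3) -> a = 0; heap: [0-2 ALLOC][3-42 FREE]
Op 6: b = malloc(7) -> b = 3; heap: [0-2 ALLOC][3-9 ALLOC][10-42 FREE]
Op 7: c = malloc(7) -> c = 10; heap: [0-2 ALLOC][3-9 ALLOC][10-16 ALLOC][17-42 FREE]
Op 8: c = realloc(c, 15) -> c = 10; heap: [0-2 ALLOC][3-9 ALLOC][10-24 ALLOC][25-42 FREE]
free(c): c = 10 -> block [10-24 ALLOC]; mark free, coalesce with adjacent free neighbors -> [0-2 ALLOC][3-9 ALLOC][10-42 FREE]

Answer: [0-2 ALLOC][3-9 ALLOC][10-42 FREE]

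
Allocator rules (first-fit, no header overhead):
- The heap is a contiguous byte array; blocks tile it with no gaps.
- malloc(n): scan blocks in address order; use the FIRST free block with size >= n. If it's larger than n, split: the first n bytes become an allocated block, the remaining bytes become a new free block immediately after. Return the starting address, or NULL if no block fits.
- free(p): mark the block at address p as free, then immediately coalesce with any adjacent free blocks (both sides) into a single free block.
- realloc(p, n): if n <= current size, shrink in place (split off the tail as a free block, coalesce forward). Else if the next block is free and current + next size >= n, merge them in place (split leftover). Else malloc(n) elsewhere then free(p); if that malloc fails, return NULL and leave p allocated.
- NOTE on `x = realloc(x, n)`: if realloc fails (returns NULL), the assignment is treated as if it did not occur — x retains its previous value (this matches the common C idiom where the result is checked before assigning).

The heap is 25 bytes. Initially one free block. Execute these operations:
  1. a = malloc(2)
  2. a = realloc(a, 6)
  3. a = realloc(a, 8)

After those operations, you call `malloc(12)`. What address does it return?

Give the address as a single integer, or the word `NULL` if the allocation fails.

Answer: 8

Derivation:
Op 1: a = malloc(2) -> a = 0; heap: [0-1 ALLOC][2-24 FREE]
Op 2: a = realloc(a, 6) -> a = 0; heap: [0-5 ALLOC][6-24 FREE]
Op 3: a = realloc(a, 8) -> a = 0; heap: [0-7 ALLOC][8-24 FREE]
malloc(12): first-fit scan over [0-7 ALLOC][8-24 FREE] -> 8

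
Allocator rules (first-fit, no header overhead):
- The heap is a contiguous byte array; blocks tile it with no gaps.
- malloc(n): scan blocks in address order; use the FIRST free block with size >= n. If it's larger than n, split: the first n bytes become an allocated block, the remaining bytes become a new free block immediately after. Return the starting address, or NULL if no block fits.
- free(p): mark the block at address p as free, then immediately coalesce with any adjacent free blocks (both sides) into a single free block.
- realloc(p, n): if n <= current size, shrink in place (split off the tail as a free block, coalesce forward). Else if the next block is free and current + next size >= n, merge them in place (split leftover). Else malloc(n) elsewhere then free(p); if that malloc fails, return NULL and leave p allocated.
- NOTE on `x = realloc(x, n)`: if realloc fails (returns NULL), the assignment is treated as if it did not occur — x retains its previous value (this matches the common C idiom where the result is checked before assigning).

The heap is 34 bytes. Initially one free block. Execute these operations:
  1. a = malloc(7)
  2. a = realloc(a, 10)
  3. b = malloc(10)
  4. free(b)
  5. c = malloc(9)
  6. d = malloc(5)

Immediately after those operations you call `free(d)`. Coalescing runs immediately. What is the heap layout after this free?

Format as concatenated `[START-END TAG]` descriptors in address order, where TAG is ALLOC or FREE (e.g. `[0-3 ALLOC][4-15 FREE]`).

Answer: [0-9 ALLOC][10-18 ALLOC][19-33 FREE]

Derivation:
Op 1: a = malloc(7) -> a = 0; heap: [0-6 ALLOC][7-33 FREE]
Op 2: a = realloc(a, 10) -> a = 0; heap: [0-9 ALLOC][10-33 FREE]
Op 3: b = malloc(10) -> b = 10; heap: [0-9 ALLOC][10-19 ALLOC][20-33 FREE]
Op 4: free(b) -> (freed b); heap: [0-9 ALLOC][10-33 FREE]
Op 5: c = malloc(9) -> c = 10; heap: [0-9 ALLOC][10-18 ALLOC][19-33 FREE]
Op 6: d = malloc(5) -> d = 19; heap: [0-9 ALLOC][10-18 ALLOC][19-23 ALLOC][24-33 FREE]
free(d): d = 19 -> block [19-23 ALLOC]; mark free, coalesce with adjacent free neighbors -> [0-9 ALLOC][10-18 ALLOC][19-33 FREE]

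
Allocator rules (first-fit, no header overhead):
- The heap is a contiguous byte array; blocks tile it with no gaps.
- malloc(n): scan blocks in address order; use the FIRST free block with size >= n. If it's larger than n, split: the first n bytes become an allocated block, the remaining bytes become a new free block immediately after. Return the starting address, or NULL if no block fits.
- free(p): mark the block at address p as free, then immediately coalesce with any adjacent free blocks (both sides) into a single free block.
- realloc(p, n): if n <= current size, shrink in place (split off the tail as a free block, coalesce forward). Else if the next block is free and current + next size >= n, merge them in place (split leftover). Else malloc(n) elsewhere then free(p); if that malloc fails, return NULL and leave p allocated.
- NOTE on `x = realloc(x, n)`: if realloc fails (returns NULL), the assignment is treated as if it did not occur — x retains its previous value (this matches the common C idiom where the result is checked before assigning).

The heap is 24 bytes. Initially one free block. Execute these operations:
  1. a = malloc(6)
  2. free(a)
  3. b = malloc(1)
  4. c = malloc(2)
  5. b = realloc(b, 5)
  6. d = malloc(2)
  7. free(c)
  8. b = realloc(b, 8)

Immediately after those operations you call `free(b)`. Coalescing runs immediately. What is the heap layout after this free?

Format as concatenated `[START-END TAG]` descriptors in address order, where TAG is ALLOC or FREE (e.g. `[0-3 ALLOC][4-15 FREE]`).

Answer: [0-7 FREE][8-9 ALLOC][10-23 FREE]

Derivation:
Op 1: a = malloc(6) -> a = 0; heap: [0-5 ALLOC][6-23 FREE]
Op 2: free(a) -> (freed a); heap: [0-23 FREE]
Op 3: b = malloc(1) -> b = 0; heap: [0-0 ALLOC][1-23 FREE]
Op 4: c = malloc(2) -> c = 1; heap: [0-0 ALLOC][1-2 ALLOC][3-23 FREE]
Op 5: b = realloc(b, 5) -> b = 3; heap: [0-0 FREE][1-2 ALLOC][3-7 ALLOC][8-23 FREE]
Op 6: d = malloc(2) -> d = 8; heap: [0-0 FREE][1-2 ALLOC][3-7 ALLOC][8-9 ALLOC][10-23 FREE]
Op 7: free(c) -> (freed c); heap: [0-2 FREE][3-7 ALLOC][8-9 ALLOC][10-23 FREE]
Op 8: b = realloc(b, 8) -> b = 10; heap: [0-7 FREE][8-9 ALLOC][10-17 ALLOC][18-23 FREE]
free(b): b = 10 -> block [10-17 ALLOC]; mark free, coalesce with adjacent free neighbors -> [0-7 FREE][8-9 ALLOC][10-23 FREE]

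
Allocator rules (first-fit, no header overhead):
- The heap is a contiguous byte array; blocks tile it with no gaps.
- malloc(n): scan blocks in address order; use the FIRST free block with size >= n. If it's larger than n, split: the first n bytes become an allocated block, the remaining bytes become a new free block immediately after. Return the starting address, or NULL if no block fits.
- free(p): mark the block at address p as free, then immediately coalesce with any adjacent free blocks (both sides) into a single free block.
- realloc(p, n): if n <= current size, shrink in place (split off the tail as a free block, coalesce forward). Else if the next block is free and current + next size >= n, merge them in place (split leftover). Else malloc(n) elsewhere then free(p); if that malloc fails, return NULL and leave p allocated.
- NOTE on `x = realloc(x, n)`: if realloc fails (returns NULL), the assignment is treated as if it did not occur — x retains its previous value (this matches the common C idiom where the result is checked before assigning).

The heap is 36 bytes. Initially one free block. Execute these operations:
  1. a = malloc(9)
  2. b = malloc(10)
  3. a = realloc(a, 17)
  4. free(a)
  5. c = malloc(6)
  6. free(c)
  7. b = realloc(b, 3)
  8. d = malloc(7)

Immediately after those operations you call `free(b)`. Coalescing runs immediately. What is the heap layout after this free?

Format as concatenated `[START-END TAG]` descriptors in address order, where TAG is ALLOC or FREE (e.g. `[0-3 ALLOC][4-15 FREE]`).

Answer: [0-6 ALLOC][7-35 FREE]

Derivation:
Op 1: a = malloc(9) -> a = 0; heap: [0-8 ALLOC][9-35 FREE]
Op 2: b = malloc(10) -> b = 9; heap: [0-8 ALLOC][9-18 ALLOC][19-35 FREE]
Op 3: a = realloc(a, 17) -> a = 19; heap: [0-8 FREE][9-18 ALLOC][19-35 ALLOC]
Op 4: free(a) -> (freed a); heap: [0-8 FREE][9-18 ALLOC][19-35 FREE]
Op 5: c = malloc(6) -> c = 0; heap: [0-5 ALLOC][6-8 FREE][9-18 ALLOC][19-35 FREE]
Op 6: free(c) -> (freed c); heap: [0-8 FREE][9-18 ALLOC][19-35 FREE]
Op 7: b = realloc(b, 3) -> b = 9; heap: [0-8 FREE][9-11 ALLOC][12-35 FREE]
Op 8: d = malloc(7) -> d = 0; heap: [0-6 ALLOC][7-8 FREE][9-11 ALLOC][12-35 FREE]
free(b): b = 9 -> block [9-11 ALLOC]; mark free, coalesce with adjacent free neighbors -> [0-6 ALLOC][7-35 FREE]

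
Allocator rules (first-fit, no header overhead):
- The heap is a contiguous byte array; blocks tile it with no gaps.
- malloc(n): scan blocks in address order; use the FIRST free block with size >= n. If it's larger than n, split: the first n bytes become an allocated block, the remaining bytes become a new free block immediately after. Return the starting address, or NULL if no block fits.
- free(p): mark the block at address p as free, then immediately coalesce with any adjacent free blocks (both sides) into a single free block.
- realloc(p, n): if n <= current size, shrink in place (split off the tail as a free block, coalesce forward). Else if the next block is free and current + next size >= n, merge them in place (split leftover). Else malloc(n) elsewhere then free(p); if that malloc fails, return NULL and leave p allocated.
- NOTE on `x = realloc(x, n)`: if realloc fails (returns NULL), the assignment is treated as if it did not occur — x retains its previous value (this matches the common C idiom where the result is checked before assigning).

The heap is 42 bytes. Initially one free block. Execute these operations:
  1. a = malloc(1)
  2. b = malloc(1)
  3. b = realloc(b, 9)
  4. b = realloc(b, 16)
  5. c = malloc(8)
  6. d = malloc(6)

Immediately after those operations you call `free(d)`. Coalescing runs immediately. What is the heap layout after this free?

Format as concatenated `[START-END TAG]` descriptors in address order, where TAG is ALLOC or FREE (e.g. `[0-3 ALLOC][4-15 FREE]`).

Op 1: a = malloc(1) -> a = 0; heap: [0-0 ALLOC][1-41 FREE]
Op 2: b = malloc(1) -> b = 1; heap: [0-0 ALLOC][1-1 ALLOC][2-41 FREE]
Op 3: b = realloc(b, 9) -> b = 1; heap: [0-0 ALLOC][1-9 ALLOC][10-41 FREE]
Op 4: b = realloc(b, 16) -> b = 1; heap: [0-0 ALLOC][1-16 ALLOC][17-41 FREE]
Op 5: c = malloc(8) -> c = 17; heap: [0-0 ALLOC][1-16 ALLOC][17-24 ALLOC][25-41 FREE]
Op 6: d = malloc(6) -> d = 25; heap: [0-0 ALLOC][1-16 ALLOC][17-24 ALLOC][25-30 ALLOC][31-41 FREE]
free(d): d = 25 -> block [25-30 ALLOC]; mark free, coalesce with adjacent free neighbors -> [0-0 ALLOC][1-16 ALLOC][17-24 ALLOC][25-41 FREE]

Answer: [0-0 ALLOC][1-16 ALLOC][17-24 ALLOC][25-41 FREE]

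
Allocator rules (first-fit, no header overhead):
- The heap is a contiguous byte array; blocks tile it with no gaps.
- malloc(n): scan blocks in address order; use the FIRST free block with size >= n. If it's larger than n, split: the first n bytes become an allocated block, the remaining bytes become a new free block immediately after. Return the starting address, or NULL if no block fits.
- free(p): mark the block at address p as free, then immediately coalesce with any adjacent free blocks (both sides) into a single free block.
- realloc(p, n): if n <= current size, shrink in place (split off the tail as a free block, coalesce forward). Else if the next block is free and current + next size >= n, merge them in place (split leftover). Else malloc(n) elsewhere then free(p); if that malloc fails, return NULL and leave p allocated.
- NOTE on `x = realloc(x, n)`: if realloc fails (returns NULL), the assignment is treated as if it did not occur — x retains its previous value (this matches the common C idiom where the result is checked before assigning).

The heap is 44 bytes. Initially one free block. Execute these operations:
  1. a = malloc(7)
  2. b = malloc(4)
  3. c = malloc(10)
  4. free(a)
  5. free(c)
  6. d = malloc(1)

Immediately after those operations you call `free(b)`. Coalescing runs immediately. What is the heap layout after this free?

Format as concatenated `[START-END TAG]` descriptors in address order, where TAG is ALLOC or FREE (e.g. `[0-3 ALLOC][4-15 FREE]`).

Op 1: a = malloc(7) -> a = 0; heap: [0-6 ALLOC][7-43 FREE]
Op 2: b = malloc(4) -> b = 7; heap: [0-6 ALLOC][7-10 ALLOC][11-43 FREE]
Op 3: c = malloc(10) -> c = 11; heap: [0-6 ALLOC][7-10 ALLOC][11-20 ALLOC][21-43 FREE]
Op 4: free(a) -> (freed a); heap: [0-6 FREE][7-10 ALLOC][11-20 ALLOC][21-43 FREE]
Op 5: free(c) -> (freed c); heap: [0-6 FREE][7-10 ALLOC][11-43 FREE]
Op 6: d = malloc(1) -> d = 0; heap: [0-0 ALLOC][1-6 FREE][7-10 ALLOC][11-43 FREE]
free(b): b = 7 -> block [7-10 ALLOC]; mark free, coalesce with adjacent free neighbors -> [0-0 ALLOC][1-43 FREE]

Answer: [0-0 ALLOC][1-43 FREE]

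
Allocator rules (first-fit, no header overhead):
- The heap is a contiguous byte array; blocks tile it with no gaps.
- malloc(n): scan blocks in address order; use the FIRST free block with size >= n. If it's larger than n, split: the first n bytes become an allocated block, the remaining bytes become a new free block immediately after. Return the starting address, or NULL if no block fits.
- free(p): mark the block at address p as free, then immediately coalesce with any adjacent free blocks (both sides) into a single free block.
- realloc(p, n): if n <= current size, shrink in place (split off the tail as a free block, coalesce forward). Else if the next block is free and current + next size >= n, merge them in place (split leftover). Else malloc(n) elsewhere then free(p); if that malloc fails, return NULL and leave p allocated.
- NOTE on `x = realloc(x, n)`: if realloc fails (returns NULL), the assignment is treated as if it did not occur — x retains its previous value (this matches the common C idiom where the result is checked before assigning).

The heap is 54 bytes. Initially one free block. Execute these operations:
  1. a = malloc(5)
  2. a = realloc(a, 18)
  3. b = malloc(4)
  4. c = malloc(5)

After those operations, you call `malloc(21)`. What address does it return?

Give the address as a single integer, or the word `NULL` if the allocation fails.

Answer: 27

Derivation:
Op 1: a = malloc(5) -> a = 0; heap: [0-4 ALLOC][5-53 FREE]
Op 2: a = realloc(a, 18) -> a = 0; heap: [0-17 ALLOC][18-53 FREE]
Op 3: b = malloc(4) -> b = 18; heap: [0-17 ALLOC][18-21 ALLOC][22-53 FREE]
Op 4: c = malloc(5) -> c = 22; heap: [0-17 ALLOC][18-21 ALLOC][22-26 ALLOC][27-53 FREE]
malloc(21): first-fit scan over [0-17 ALLOC][18-21 ALLOC][22-26 ALLOC][27-53 FREE] -> 27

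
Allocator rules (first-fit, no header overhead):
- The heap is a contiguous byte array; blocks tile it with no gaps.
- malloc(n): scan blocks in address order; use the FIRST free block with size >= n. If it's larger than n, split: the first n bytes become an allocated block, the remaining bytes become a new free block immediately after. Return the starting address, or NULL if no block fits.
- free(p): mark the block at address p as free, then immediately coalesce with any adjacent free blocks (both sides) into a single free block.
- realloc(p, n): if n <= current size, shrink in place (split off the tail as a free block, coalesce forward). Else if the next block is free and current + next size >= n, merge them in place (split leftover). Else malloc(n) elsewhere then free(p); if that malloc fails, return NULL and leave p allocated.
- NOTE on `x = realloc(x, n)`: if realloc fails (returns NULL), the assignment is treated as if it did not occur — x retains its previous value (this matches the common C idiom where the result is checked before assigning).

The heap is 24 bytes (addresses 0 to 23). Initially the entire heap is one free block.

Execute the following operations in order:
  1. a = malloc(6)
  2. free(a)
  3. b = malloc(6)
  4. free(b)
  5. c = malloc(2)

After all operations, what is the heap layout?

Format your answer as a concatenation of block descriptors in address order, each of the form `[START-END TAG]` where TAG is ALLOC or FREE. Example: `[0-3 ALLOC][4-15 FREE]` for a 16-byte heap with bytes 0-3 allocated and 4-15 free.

Answer: [0-1 ALLOC][2-23 FREE]

Derivation:
Op 1: a = malloc(6) -> a = 0; heap: [0-5 ALLOC][6-23 FREE]
Op 2: free(a) -> (freed a); heap: [0-23 FREE]
Op 3: b = malloc(6) -> b = 0; heap: [0-5 ALLOC][6-23 FREE]
Op 4: free(b) -> (freed b); heap: [0-23 FREE]
Op 5: c = malloc(2) -> c = 0; heap: [0-1 ALLOC][2-23 FREE]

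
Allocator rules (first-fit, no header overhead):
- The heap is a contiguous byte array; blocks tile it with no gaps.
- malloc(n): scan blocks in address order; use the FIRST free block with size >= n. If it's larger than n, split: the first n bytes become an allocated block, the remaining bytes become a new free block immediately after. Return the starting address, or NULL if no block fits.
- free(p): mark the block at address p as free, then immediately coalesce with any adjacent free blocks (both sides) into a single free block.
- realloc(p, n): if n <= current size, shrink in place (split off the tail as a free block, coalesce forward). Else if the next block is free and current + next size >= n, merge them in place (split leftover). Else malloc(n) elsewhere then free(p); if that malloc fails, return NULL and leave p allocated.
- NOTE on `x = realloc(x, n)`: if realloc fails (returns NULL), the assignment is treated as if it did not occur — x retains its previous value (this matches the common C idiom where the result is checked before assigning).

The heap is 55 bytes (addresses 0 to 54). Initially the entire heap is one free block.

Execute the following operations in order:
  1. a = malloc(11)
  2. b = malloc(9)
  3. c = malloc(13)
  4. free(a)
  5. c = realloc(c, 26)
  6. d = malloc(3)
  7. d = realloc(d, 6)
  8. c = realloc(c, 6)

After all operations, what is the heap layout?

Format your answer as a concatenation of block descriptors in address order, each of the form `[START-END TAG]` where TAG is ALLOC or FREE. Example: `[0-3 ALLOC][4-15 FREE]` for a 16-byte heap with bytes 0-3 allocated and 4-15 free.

Answer: [0-5 ALLOC][6-10 FREE][11-19 ALLOC][20-25 ALLOC][26-54 FREE]

Derivation:
Op 1: a = malloc(11) -> a = 0; heap: [0-10 ALLOC][11-54 FREE]
Op 2: b = malloc(9) -> b = 11; heap: [0-10 ALLOC][11-19 ALLOC][20-54 FREE]
Op 3: c = malloc(13) -> c = 20; heap: [0-10 ALLOC][11-19 ALLOC][20-32 ALLOC][33-54 FREE]
Op 4: free(a) -> (freed a); heap: [0-10 FREE][11-19 ALLOC][20-32 ALLOC][33-54 FREE]
Op 5: c = realloc(c, 26) -> c = 20; heap: [0-10 FREE][11-19 ALLOC][20-45 ALLOC][46-54 FREE]
Op 6: d = malloc(3) -> d = 0; heap: [0-2 ALLOC][3-10 FREE][11-19 ALLOC][20-45 ALLOC][46-54 FREE]
Op 7: d = realloc(d, 6) -> d = 0; heap: [0-5 ALLOC][6-10 FREE][11-19 ALLOC][20-45 ALLOC][46-54 FREE]
Op 8: c = realloc(c, 6) -> c = 20; heap: [0-5 ALLOC][6-10 FREE][11-19 ALLOC][20-25 ALLOC][26-54 FREE]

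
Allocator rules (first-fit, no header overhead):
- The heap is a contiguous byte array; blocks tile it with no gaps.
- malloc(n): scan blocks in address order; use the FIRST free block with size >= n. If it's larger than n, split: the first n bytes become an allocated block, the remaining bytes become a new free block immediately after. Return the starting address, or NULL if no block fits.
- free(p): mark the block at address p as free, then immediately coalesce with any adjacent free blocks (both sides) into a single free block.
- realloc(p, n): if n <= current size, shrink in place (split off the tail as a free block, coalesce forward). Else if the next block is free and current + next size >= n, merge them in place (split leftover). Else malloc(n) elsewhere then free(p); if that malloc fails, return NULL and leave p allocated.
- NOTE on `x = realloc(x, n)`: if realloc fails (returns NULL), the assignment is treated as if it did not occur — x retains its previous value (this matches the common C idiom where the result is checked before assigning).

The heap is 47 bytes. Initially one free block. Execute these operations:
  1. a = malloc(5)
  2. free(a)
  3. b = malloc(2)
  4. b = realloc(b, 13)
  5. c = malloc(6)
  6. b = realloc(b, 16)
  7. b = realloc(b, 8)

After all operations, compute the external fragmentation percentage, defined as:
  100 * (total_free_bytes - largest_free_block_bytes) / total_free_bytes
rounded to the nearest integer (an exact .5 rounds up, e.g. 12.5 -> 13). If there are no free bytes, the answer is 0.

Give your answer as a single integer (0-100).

Op 1: a = malloc(5) -> a = 0; heap: [0-4 ALLOC][5-46 FREE]
Op 2: free(a) -> (freed a); heap: [0-46 FREE]
Op 3: b = malloc(2) -> b = 0; heap: [0-1 ALLOC][2-46 FREE]
Op 4: b = realloc(b, 13) -> b = 0; heap: [0-12 ALLOC][13-46 FREE]
Op 5: c = malloc(6) -> c = 13; heap: [0-12 ALLOC][13-18 ALLOC][19-46 FREE]
Op 6: b = realloc(b, 16) -> b = 19; heap: [0-12 FREE][13-18 ALLOC][19-34 ALLOC][35-46 FREE]
Op 7: b = realloc(b, 8) -> b = 19; heap: [0-12 FREE][13-18 ALLOC][19-26 ALLOC][27-46 FREE]
Free blocks: [13 20] total_free=33 largest=20 -> 100*(33-20)/33 = 1300/33 ≈ 39.394 -> rounds to 39

Answer: 39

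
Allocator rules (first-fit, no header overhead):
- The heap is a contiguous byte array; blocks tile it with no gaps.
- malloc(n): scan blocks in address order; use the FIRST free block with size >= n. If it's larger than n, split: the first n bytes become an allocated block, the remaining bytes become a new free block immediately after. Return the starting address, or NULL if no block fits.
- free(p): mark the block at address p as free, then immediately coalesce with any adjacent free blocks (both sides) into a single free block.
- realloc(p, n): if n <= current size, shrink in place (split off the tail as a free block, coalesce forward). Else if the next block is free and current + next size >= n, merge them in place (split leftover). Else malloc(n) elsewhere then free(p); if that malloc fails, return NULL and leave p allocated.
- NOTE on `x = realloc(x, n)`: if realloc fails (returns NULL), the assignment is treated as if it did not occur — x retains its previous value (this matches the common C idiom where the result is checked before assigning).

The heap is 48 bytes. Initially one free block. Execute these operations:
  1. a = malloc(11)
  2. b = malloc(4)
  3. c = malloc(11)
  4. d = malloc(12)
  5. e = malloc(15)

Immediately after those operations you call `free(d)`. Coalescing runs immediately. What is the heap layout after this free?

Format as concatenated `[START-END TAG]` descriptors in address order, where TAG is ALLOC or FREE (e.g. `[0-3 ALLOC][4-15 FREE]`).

Op 1: a = malloc(11) -> a = 0; heap: [0-10 ALLOC][11-47 FREE]
Op 2: b = malloc(4) -> b = 11; heap: [0-10 ALLOC][11-14 ALLOC][15-47 FREE]
Op 3: c = malloc(11) -> c = 15; heap: [0-10 ALLOC][11-14 ALLOC][15-25 ALLOC][26-47 FREE]
Op 4: d = malloc(12) -> d = 26; heap: [0-10 ALLOC][11-14 ALLOC][15-25 ALLOC][26-37 ALLOC][38-47 FREE]
Op 5: e = malloc(15) -> e = NULL; heap: [0-10 ALLOC][11-14 ALLOC][15-25 ALLOC][26-37 ALLOC][38-47 FREE]
free(d): d = 26 -> block [26-37 ALLOC]; mark free, coalesce with adjacent free neighbors -> [0-10 ALLOC][11-14 ALLOC][15-25 ALLOC][26-47 FREE]

Answer: [0-10 ALLOC][11-14 ALLOC][15-25 ALLOC][26-47 FREE]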